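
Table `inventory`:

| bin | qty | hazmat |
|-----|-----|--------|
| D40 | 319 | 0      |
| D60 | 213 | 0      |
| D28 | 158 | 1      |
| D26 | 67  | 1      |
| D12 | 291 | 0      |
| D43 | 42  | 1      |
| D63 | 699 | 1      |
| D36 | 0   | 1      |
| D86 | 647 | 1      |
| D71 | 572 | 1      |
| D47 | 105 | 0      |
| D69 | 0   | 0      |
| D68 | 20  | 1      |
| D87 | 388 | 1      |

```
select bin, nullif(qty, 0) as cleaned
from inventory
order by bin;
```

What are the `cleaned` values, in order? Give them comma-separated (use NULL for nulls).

291, 67, 158, NULL, 319, 42, 105, 213, 699, 20, NULL, 572, 647, 388

bin=D12: qty=291 vs 0: differ → 291
bin=D26: qty=67 vs 0: differ → 67
bin=D28: qty=158 vs 0: differ → 158
bin=D36: qty=0 vs 0: equal → NULL
bin=D40: qty=319 vs 0: differ → 319
bin=D43: qty=42 vs 0: differ → 42
bin=D47: qty=105 vs 0: differ → 105
bin=D60: qty=213 vs 0: differ → 213
bin=D63: qty=699 vs 0: differ → 699
bin=D68: qty=20 vs 0: differ → 20
bin=D69: qty=0 vs 0: equal → NULL
bin=D71: qty=572 vs 0: differ → 572
bin=D86: qty=647 vs 0: differ → 647
bin=D87: qty=388 vs 0: differ → 388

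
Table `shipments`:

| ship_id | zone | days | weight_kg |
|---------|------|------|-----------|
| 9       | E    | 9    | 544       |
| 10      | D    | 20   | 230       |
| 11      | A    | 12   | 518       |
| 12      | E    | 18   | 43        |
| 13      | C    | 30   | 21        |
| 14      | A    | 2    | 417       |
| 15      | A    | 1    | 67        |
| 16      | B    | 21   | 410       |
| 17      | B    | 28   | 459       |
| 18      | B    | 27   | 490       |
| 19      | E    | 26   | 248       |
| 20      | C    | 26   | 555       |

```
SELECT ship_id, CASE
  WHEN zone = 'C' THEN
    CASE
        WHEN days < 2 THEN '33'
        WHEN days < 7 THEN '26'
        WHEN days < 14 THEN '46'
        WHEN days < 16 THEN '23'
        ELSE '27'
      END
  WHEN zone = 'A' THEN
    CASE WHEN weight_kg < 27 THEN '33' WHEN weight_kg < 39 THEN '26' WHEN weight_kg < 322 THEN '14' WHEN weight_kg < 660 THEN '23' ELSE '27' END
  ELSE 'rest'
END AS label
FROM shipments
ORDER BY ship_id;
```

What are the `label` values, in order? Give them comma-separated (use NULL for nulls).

ship_id=9: zone='E' → outer ELSE → rest
ship_id=10: zone='D' → outer ELSE → rest
ship_id=11: zone='A' → inner[weight_kg < 660] → 23
ship_id=12: zone='E' → outer ELSE → rest
ship_id=13: zone='C' → inner[ELSE] → 27
ship_id=14: zone='A' → inner[weight_kg < 660] → 23
ship_id=15: zone='A' → inner[weight_kg < 322] → 14
ship_id=16: zone='B' → outer ELSE → rest
ship_id=17: zone='B' → outer ELSE → rest
ship_id=18: zone='B' → outer ELSE → rest
ship_id=19: zone='E' → outer ELSE → rest
ship_id=20: zone='C' → inner[ELSE] → 27

rest, rest, 23, rest, 27, 23, 14, rest, rest, rest, rest, 27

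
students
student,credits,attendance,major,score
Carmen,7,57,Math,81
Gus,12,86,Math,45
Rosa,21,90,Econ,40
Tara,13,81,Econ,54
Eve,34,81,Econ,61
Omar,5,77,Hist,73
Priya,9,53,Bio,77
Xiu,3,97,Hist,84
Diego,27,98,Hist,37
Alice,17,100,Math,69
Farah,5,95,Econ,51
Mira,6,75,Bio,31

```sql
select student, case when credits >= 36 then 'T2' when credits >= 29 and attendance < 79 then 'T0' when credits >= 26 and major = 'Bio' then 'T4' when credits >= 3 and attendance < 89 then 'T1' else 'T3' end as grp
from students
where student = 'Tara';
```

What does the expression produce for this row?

T1

student = Tara: credits=13, attendance=81, major=Econ, score=54.
credits >= 36 → false
credits >= 29 and attendance < 79 → false
credits >= 26 and major = 'Bio' → false
credits >= 3 and attendance < 89 → true → T1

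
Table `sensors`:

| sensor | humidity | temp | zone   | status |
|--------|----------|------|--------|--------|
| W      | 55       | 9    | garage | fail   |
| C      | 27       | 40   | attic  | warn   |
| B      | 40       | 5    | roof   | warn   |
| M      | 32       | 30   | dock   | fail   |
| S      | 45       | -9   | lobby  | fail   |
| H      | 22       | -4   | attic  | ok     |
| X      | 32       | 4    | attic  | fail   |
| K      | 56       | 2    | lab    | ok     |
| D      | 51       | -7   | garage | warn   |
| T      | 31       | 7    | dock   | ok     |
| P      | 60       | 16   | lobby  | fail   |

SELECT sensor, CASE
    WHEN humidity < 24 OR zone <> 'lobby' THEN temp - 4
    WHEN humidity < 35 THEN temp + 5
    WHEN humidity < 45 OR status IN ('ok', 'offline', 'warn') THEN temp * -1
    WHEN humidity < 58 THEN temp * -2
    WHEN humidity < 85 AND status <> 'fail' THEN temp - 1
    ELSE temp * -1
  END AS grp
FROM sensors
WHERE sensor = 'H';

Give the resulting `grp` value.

sensor = H: humidity=22, temp=-4, zone=attic, status=ok.
humidity < 24 OR zone <> 'lobby' → true → -8

-8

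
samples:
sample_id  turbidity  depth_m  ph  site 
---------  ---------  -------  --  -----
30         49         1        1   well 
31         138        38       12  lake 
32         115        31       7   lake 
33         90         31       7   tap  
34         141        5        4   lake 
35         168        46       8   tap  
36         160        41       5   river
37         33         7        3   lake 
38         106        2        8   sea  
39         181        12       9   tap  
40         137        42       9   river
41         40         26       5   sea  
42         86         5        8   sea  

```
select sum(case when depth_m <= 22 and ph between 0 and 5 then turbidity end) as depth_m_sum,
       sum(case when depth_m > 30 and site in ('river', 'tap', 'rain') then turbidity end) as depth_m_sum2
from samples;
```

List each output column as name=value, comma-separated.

[depth_m_sum: depth_m <= 22 and ph between 0 and 5]
sample_id=30: ✓ → 49
sample_id=31: ✗
sample_id=32: ✗
sample_id=33: ✗
sample_id=34: ✓ → 141
sample_id=35: ✗
sample_id=36: ✗
sample_id=37: ✓ → 33
sample_id=38: ✗
sample_id=39: ✗
sample_id=40: ✗
sample_id=41: ✗
sample_id=42: ✗
depth_m_sum = 49 + 141 + 33 = 223
—
[depth_m_sum2: depth_m > 30 and site in ('river', 'tap', 'rain')]
sample_id=30: ✗
sample_id=31: ✗
sample_id=32: ✗
sample_id=33: ✓ → 90
sample_id=34: ✗
sample_id=35: ✓ → 168
sample_id=36: ✓ → 160
sample_id=37: ✗
sample_id=38: ✗
sample_id=39: ✗
sample_id=40: ✓ → 137
sample_id=41: ✗
sample_id=42: ✗
depth_m_sum2 = 90 + 168 + 160 + 137 = 555

depth_m_sum=223, depth_m_sum2=555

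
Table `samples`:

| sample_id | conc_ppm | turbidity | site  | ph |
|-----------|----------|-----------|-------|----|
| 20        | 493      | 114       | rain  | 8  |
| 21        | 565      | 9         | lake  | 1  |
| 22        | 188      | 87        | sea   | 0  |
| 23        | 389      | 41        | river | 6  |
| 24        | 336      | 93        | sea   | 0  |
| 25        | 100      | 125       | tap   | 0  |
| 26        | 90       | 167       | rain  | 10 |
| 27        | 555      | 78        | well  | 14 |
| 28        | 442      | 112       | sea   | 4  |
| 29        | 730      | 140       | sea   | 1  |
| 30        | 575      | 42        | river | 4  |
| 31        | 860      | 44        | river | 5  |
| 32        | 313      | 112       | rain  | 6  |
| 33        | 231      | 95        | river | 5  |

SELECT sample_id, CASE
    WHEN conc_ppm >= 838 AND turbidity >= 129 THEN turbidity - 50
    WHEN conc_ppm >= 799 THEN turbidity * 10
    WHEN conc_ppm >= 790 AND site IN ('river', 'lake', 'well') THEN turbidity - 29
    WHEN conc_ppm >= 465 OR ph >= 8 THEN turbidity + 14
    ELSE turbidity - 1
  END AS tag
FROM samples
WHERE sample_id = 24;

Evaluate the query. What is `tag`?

sample_id = 24: conc_ppm=336, turbidity=93, site=sea, ph=0.
conc_ppm >= 838 AND turbidity >= 129 → false
conc_ppm >= 799 → false
conc_ppm >= 790 AND site IN ('river', 'lake', 'well') → false
conc_ppm >= 465 OR ph >= 8 → false
No prior WHEN matched → ELSE → 92

92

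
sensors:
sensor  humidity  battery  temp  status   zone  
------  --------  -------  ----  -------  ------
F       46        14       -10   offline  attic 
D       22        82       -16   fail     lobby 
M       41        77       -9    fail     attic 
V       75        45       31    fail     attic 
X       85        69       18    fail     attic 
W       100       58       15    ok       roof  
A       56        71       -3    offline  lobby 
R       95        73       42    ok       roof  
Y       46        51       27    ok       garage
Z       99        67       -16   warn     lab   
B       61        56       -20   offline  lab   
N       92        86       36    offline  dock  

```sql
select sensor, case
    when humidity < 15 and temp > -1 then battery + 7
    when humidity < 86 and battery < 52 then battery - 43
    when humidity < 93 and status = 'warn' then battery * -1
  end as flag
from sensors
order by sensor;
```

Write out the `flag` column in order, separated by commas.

sensor=A: (no match → NULL) → NULL
sensor=B: (no match → NULL) → NULL
sensor=D: (no match → NULL) → NULL
sensor=F: humidity < 86 and battery < 52 → -29
sensor=M: (no match → NULL) → NULL
sensor=N: (no match → NULL) → NULL
sensor=R: (no match → NULL) → NULL
sensor=V: humidity < 86 and battery < 52 → 2
sensor=W: (no match → NULL) → NULL
sensor=X: (no match → NULL) → NULL
sensor=Y: humidity < 86 and battery < 52 → 8
sensor=Z: (no match → NULL) → NULL

NULL, NULL, NULL, -29, NULL, NULL, NULL, 2, NULL, NULL, 8, NULL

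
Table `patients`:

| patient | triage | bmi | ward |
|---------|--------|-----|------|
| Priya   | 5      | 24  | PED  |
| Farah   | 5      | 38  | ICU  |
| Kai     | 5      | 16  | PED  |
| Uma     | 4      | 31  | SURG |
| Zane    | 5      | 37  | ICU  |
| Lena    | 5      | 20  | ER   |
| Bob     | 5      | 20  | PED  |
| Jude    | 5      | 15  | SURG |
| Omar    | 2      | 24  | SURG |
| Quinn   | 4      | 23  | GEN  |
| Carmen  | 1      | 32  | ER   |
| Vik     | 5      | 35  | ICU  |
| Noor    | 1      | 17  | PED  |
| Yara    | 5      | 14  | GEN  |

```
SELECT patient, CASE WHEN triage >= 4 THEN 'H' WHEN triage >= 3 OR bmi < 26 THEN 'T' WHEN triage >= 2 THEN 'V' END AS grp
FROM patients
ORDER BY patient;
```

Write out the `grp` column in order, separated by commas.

H, NULL, H, H, H, H, T, T, H, H, H, H, H, H

patient=Bob: triage >= 4 → H
patient=Carmen: (no match → NULL) → NULL
patient=Farah: triage >= 4 → H
patient=Jude: triage >= 4 → H
patient=Kai: triage >= 4 → H
patient=Lena: triage >= 4 → H
patient=Noor: triage >= 3 OR bmi < 26 → T
patient=Omar: triage >= 3 OR bmi < 26 → T
patient=Priya: triage >= 4 → H
patient=Quinn: triage >= 4 → H
patient=Uma: triage >= 4 → H
patient=Vik: triage >= 4 → H
patient=Yara: triage >= 4 → H
patient=Zane: triage >= 4 → H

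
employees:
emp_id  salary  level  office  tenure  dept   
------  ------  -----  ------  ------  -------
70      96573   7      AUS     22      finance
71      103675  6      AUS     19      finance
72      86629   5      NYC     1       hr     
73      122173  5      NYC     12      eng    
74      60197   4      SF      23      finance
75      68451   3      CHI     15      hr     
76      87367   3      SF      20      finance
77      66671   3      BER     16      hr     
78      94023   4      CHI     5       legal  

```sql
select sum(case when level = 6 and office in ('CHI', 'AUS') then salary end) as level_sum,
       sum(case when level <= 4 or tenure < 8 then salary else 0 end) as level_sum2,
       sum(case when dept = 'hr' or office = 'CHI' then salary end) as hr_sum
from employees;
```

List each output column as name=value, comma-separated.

level_sum=103675, level_sum2=463338, hr_sum=315774

[level_sum: level = 6 and office in ('CHI', 'AUS')]
emp_id=70: ✗
emp_id=71: ✓ → 103675
emp_id=72: ✗
emp_id=73: ✗
emp_id=74: ✗
emp_id=75: ✗
emp_id=76: ✗
emp_id=77: ✗
emp_id=78: ✗
level_sum = 103675
—
[level_sum2: level <= 4 or tenure < 8]
emp_id=70: ✗
emp_id=71: ✗
emp_id=72: ✓ → 86629
emp_id=73: ✗
emp_id=74: ✓ → 60197
emp_id=75: ✓ → 68451
emp_id=76: ✓ → 87367
emp_id=77: ✓ → 66671
emp_id=78: ✓ → 94023
level_sum2 = 86629 + 60197 + 68451 + 87367 + 66671 + 94023 = 463338
—
[hr_sum: dept = 'hr' or office = 'CHI']
emp_id=70: ✗
emp_id=71: ✗
emp_id=72: ✓ → 86629
emp_id=73: ✗
emp_id=74: ✗
emp_id=75: ✓ → 68451
emp_id=76: ✗
emp_id=77: ✓ → 66671
emp_id=78: ✓ → 94023
hr_sum = 86629 + 68451 + 66671 + 94023 = 315774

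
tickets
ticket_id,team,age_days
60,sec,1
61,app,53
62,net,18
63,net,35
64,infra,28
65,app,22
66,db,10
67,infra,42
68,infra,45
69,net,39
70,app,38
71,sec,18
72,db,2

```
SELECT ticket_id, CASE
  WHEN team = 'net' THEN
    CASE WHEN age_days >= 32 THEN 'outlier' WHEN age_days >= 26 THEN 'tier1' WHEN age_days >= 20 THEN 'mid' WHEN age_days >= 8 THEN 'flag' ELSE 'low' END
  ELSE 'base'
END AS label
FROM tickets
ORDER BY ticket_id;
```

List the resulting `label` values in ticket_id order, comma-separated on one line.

base, base, flag, outlier, base, base, base, base, base, outlier, base, base, base

ticket_id=60: team='sec' → outer ELSE → base
ticket_id=61: team='app' → outer ELSE → base
ticket_id=62: team='net' → inner[age_days >= 8] → flag
ticket_id=63: team='net' → inner[age_days >= 32] → outlier
ticket_id=64: team='infra' → outer ELSE → base
ticket_id=65: team='app' → outer ELSE → base
ticket_id=66: team='db' → outer ELSE → base
ticket_id=67: team='infra' → outer ELSE → base
ticket_id=68: team='infra' → outer ELSE → base
ticket_id=69: team='net' → inner[age_days >= 32] → outlier
ticket_id=70: team='app' → outer ELSE → base
ticket_id=71: team='sec' → outer ELSE → base
ticket_id=72: team='db' → outer ELSE → base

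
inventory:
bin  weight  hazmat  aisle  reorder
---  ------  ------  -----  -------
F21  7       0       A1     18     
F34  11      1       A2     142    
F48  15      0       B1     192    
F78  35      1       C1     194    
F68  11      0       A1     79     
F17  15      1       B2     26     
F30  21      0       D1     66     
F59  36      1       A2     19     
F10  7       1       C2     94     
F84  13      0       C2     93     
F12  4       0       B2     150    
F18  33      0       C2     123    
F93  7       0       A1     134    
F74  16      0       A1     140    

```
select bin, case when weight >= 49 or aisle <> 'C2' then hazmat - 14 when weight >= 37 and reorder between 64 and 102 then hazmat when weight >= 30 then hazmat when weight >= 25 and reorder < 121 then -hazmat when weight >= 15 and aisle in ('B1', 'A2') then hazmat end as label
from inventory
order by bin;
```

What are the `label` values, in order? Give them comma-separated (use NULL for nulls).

NULL, -14, -13, 0, -14, -14, -13, -14, -13, -14, -14, -13, NULL, -14

bin=F10: (no match → NULL) → NULL
bin=F12: weight >= 49 or aisle <> 'C2' → -14
bin=F17: weight >= 49 or aisle <> 'C2' → -13
bin=F18: weight >= 30 → 0
bin=F21: weight >= 49 or aisle <> 'C2' → -14
bin=F30: weight >= 49 or aisle <> 'C2' → -14
bin=F34: weight >= 49 or aisle <> 'C2' → -13
bin=F48: weight >= 49 or aisle <> 'C2' → -14
bin=F59: weight >= 49 or aisle <> 'C2' → -13
bin=F68: weight >= 49 or aisle <> 'C2' → -14
bin=F74: weight >= 49 or aisle <> 'C2' → -14
bin=F78: weight >= 49 or aisle <> 'C2' → -13
bin=F84: (no match → NULL) → NULL
bin=F93: weight >= 49 or aisle <> 'C2' → -14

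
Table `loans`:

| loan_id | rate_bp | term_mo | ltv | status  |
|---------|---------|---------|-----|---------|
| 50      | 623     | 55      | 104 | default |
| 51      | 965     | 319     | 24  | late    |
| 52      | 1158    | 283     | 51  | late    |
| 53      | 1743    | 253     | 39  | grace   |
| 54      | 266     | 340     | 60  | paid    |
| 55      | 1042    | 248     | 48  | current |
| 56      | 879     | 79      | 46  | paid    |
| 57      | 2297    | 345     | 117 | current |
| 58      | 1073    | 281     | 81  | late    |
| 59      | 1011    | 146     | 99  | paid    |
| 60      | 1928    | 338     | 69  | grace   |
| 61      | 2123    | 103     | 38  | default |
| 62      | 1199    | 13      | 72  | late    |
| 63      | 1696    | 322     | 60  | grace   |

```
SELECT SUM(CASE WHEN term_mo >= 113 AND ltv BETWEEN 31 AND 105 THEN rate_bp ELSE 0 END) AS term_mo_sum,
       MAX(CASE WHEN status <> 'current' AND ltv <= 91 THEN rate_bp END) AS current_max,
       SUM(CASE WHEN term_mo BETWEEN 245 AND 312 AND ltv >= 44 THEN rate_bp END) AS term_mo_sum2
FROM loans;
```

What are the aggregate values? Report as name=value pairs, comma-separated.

[term_mo_sum: term_mo >= 113 AND ltv BETWEEN 31 AND 105]
loan_id=50: ✗
loan_id=51: ✗
loan_id=52: ✓ → 1158
loan_id=53: ✓ → 1743
loan_id=54: ✓ → 266
loan_id=55: ✓ → 1042
loan_id=56: ✗
loan_id=57: ✗
loan_id=58: ✓ → 1073
loan_id=59: ✓ → 1011
loan_id=60: ✓ → 1928
loan_id=61: ✗
loan_id=62: ✗
loan_id=63: ✓ → 1696
term_mo_sum = 1158 + 1743 + 266 + 1042 + 1073 + 1011 + 1928 + 1696 = 9917
—
[current_max: status <> 'current' AND ltv <= 91]
loan_id=50: ✗
loan_id=51: ✓ → 965
loan_id=52: ✓ → 1158
loan_id=53: ✓ → 1743
loan_id=54: ✓ → 266
loan_id=55: ✗
loan_id=56: ✓ → 879
loan_id=57: ✗
loan_id=58: ✓ → 1073
loan_id=59: ✗
loan_id=60: ✓ → 1928
loan_id=61: ✓ → 2123
loan_id=62: ✓ → 1199
loan_id=63: ✓ → 1696
current_max = MAX(965, 1158, 1743, 266, 879, 1073, 1928, 2123, 1199, 1696) = 2123
—
[term_mo_sum2: term_mo BETWEEN 245 AND 312 AND ltv >= 44]
loan_id=50: ✗
loan_id=51: ✗
loan_id=52: ✓ → 1158
loan_id=53: ✗
loan_id=54: ✗
loan_id=55: ✓ → 1042
loan_id=56: ✗
loan_id=57: ✗
loan_id=58: ✓ → 1073
loan_id=59: ✗
loan_id=60: ✗
loan_id=61: ✗
loan_id=62: ✗
loan_id=63: ✗
term_mo_sum2 = 1158 + 1042 + 1073 = 3273

term_mo_sum=9917, current_max=2123, term_mo_sum2=3273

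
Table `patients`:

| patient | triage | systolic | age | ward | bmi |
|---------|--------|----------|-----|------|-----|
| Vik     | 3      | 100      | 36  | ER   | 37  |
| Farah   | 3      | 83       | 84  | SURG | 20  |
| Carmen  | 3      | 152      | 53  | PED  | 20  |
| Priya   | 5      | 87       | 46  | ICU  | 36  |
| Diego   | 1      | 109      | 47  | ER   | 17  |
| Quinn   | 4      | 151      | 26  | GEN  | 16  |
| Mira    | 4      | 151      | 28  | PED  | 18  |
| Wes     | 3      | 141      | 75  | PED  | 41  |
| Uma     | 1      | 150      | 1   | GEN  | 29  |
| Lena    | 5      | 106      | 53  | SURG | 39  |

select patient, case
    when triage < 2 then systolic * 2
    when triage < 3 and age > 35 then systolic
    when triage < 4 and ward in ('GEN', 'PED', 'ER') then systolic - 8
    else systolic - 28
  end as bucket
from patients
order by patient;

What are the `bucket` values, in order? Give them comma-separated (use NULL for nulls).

144, 218, 55, 78, 123, 59, 123, 300, 92, 133

patient=Carmen: triage < 4 and ward in ('GEN', 'PED', 'ER') → 144
patient=Diego: triage < 2 → 218
patient=Farah: ELSE → 55
patient=Lena: ELSE → 78
patient=Mira: ELSE → 123
patient=Priya: ELSE → 59
patient=Quinn: ELSE → 123
patient=Uma: triage < 2 → 300
patient=Vik: triage < 4 and ward in ('GEN', 'PED', 'ER') → 92
patient=Wes: triage < 4 and ward in ('GEN', 'PED', 'ER') → 133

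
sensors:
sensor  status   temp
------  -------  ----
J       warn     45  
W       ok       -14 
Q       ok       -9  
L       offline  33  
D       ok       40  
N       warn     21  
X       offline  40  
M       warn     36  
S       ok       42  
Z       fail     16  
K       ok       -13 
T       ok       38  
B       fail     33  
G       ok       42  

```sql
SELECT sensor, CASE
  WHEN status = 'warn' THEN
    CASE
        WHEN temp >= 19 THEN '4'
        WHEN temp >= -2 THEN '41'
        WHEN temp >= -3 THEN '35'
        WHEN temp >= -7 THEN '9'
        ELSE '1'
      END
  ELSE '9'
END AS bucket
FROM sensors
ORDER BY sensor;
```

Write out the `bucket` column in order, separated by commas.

9, 9, 9, 4, 9, 9, 4, 4, 9, 9, 9, 9, 9, 9

sensor=B: status='fail' → outer ELSE → 9
sensor=D: status='ok' → outer ELSE → 9
sensor=G: status='ok' → outer ELSE → 9
sensor=J: status='warn' → inner[temp >= 19] → 4
sensor=K: status='ok' → outer ELSE → 9
sensor=L: status='offline' → outer ELSE → 9
sensor=M: status='warn' → inner[temp >= 19] → 4
sensor=N: status='warn' → inner[temp >= 19] → 4
sensor=Q: status='ok' → outer ELSE → 9
sensor=S: status='ok' → outer ELSE → 9
sensor=T: status='ok' → outer ELSE → 9
sensor=W: status='ok' → outer ELSE → 9
sensor=X: status='offline' → outer ELSE → 9
sensor=Z: status='fail' → outer ELSE → 9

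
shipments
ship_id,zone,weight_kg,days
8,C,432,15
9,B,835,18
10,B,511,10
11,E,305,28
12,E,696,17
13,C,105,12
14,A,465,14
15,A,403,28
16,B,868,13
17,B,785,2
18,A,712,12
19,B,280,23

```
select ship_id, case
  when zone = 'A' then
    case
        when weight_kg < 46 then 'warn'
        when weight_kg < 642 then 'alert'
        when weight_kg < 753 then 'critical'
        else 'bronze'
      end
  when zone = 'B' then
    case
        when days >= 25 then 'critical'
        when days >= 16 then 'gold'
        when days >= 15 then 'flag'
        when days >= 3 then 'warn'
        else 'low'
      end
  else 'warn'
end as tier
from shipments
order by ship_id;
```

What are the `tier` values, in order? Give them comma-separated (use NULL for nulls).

ship_id=8: zone='C' → outer ELSE → warn
ship_id=9: zone='B' → inner[days >= 16] → gold
ship_id=10: zone='B' → inner[days >= 3] → warn
ship_id=11: zone='E' → outer ELSE → warn
ship_id=12: zone='E' → outer ELSE → warn
ship_id=13: zone='C' → outer ELSE → warn
ship_id=14: zone='A' → inner[weight_kg < 642] → alert
ship_id=15: zone='A' → inner[weight_kg < 642] → alert
ship_id=16: zone='B' → inner[days >= 3] → warn
ship_id=17: zone='B' → inner[ELSE] → low
ship_id=18: zone='A' → inner[weight_kg < 753] → critical
ship_id=19: zone='B' → inner[days >= 16] → gold

warn, gold, warn, warn, warn, warn, alert, alert, warn, low, critical, gold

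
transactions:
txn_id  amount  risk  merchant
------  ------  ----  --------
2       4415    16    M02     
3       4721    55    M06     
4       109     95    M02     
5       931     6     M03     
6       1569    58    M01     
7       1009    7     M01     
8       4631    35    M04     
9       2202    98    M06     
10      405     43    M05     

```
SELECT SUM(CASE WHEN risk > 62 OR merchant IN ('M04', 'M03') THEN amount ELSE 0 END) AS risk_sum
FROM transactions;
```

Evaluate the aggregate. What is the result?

txn_id=2: ✗
txn_id=3: ✗
txn_id=4: ✓ → 109
txn_id=5: ✓ → 931
txn_id=6: ✗
txn_id=7: ✗
txn_id=8: ✓ → 4631
txn_id=9: ✓ → 2202
txn_id=10: ✗
risk_sum = 109 + 931 + 4631 + 2202 = 7873

7873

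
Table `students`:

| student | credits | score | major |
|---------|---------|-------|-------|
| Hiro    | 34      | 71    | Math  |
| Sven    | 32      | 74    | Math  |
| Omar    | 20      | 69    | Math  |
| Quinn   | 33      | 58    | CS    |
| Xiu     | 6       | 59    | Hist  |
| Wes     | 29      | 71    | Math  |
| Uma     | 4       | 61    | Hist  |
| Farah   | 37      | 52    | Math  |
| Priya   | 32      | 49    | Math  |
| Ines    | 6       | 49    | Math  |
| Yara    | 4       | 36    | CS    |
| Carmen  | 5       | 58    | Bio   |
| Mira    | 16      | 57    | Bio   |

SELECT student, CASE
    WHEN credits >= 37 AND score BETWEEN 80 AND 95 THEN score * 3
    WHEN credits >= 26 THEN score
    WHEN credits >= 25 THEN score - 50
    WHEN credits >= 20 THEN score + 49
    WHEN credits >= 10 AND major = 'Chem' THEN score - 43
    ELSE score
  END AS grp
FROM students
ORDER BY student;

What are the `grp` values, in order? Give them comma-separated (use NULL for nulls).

58, 52, 71, 49, 57, 118, 49, 58, 74, 61, 71, 59, 36

student=Carmen: ELSE → 58
student=Farah: credits >= 26 → 52
student=Hiro: credits >= 26 → 71
student=Ines: ELSE → 49
student=Mira: ELSE → 57
student=Omar: credits >= 20 → 118
student=Priya: credits >= 26 → 49
student=Quinn: credits >= 26 → 58
student=Sven: credits >= 26 → 74
student=Uma: ELSE → 61
student=Wes: credits >= 26 → 71
student=Xiu: ELSE → 59
student=Yara: ELSE → 36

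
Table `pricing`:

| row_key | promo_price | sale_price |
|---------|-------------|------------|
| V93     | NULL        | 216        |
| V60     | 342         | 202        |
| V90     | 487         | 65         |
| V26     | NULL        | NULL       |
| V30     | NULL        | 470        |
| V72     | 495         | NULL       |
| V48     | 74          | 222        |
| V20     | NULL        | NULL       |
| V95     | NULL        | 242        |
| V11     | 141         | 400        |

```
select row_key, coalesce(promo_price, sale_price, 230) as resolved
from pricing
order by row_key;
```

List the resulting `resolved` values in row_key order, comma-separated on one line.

141, 230, 230, 470, 74, 342, 495, 487, 216, 242

row_key=V11: promo_price=141 → 141
row_key=V20: promo_price=NULL, sale_price=NULL, → literal 230 → 230
row_key=V26: promo_price=NULL, sale_price=NULL, → literal 230 → 230
row_key=V30: promo_price=NULL, sale_price=470 → 470
row_key=V48: promo_price=74 → 74
row_key=V60: promo_price=342 → 342
row_key=V72: promo_price=495 → 495
row_key=V90: promo_price=487 → 487
row_key=V93: promo_price=NULL, sale_price=216 → 216
row_key=V95: promo_price=NULL, sale_price=242 → 242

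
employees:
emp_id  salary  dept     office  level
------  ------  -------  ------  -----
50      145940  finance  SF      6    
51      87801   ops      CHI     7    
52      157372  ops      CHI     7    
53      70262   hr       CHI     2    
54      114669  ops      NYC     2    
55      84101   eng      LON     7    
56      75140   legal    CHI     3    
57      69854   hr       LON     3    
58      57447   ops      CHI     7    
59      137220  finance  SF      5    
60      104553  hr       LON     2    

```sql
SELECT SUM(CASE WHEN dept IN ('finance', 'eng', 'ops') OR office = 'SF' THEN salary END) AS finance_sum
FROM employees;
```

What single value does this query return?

emp_id=50: ✓ → 145940
emp_id=51: ✓ → 87801
emp_id=52: ✓ → 157372
emp_id=53: ✗
emp_id=54: ✓ → 114669
emp_id=55: ✓ → 84101
emp_id=56: ✗
emp_id=57: ✗
emp_id=58: ✓ → 57447
emp_id=59: ✓ → 137220
emp_id=60: ✗
finance_sum = 145940 + 87801 + 157372 + 114669 + 84101 + 57447 + 137220 = 784550

784550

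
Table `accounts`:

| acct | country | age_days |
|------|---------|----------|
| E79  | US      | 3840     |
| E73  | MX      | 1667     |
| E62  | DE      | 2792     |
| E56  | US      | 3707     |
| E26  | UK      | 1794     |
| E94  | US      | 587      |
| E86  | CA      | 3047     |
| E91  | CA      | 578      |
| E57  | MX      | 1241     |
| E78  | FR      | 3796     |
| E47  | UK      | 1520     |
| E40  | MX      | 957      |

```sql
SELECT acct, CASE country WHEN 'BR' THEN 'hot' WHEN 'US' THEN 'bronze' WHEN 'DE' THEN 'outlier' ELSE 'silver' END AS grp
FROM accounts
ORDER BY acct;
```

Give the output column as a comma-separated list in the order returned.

acct=E26: ELSE → silver
acct=E40: ELSE → silver
acct=E47: ELSE → silver
acct=E56: country='US' → bronze
acct=E57: ELSE → silver
acct=E62: country='DE' → outlier
acct=E73: ELSE → silver
acct=E78: ELSE → silver
acct=E79: country='US' → bronze
acct=E86: ELSE → silver
acct=E91: ELSE → silver
acct=E94: country='US' → bronze

silver, silver, silver, bronze, silver, outlier, silver, silver, bronze, silver, silver, bronze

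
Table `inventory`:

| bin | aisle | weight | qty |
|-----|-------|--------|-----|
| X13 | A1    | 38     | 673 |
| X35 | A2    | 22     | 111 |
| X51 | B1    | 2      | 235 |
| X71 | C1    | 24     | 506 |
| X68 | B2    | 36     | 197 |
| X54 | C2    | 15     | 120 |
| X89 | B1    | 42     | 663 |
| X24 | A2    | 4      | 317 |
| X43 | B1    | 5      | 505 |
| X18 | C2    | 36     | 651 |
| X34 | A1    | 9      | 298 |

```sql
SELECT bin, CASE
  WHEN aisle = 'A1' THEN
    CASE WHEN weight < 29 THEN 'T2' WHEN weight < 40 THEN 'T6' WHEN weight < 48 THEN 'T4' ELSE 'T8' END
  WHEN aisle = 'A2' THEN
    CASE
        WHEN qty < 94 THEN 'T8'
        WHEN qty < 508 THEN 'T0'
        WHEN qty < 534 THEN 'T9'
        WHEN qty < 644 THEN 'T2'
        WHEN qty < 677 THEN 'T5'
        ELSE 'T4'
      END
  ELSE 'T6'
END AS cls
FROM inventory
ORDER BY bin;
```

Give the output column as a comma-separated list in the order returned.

T6, T6, T0, T2, T0, T6, T6, T6, T6, T6, T6

bin=X13: aisle='A1' → inner[weight < 40] → T6
bin=X18: aisle='C2' → outer ELSE → T6
bin=X24: aisle='A2' → inner[qty < 508] → T0
bin=X34: aisle='A1' → inner[weight < 29] → T2
bin=X35: aisle='A2' → inner[qty < 508] → T0
bin=X43: aisle='B1' → outer ELSE → T6
bin=X51: aisle='B1' → outer ELSE → T6
bin=X54: aisle='C2' → outer ELSE → T6
bin=X68: aisle='B2' → outer ELSE → T6
bin=X71: aisle='C1' → outer ELSE → T6
bin=X89: aisle='B1' → outer ELSE → T6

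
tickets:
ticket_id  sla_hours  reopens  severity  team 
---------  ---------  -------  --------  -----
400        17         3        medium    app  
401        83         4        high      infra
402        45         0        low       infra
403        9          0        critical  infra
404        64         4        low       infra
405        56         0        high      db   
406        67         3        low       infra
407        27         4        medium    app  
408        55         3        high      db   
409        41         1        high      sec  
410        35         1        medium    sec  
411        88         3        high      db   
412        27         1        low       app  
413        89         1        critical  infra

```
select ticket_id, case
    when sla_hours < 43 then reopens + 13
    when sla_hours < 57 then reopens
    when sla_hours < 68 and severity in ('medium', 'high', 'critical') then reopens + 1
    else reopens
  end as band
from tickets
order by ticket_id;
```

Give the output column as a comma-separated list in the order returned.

16, 4, 0, 13, 4, 0, 3, 17, 3, 14, 14, 3, 14, 1

ticket_id=400: sla_hours < 43 → 16
ticket_id=401: ELSE → 4
ticket_id=402: sla_hours < 57 → 0
ticket_id=403: sla_hours < 43 → 13
ticket_id=404: ELSE → 4
ticket_id=405: sla_hours < 57 → 0
ticket_id=406: ELSE → 3
ticket_id=407: sla_hours < 43 → 17
ticket_id=408: sla_hours < 57 → 3
ticket_id=409: sla_hours < 43 → 14
ticket_id=410: sla_hours < 43 → 14
ticket_id=411: ELSE → 3
ticket_id=412: sla_hours < 43 → 14
ticket_id=413: ELSE → 1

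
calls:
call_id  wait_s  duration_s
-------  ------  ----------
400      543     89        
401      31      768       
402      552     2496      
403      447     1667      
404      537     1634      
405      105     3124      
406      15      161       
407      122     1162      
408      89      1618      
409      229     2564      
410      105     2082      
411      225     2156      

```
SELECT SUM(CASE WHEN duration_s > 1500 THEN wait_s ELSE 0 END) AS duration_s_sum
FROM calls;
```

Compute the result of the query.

call_id=400: ✗
call_id=401: ✗
call_id=402: ✓ → 552
call_id=403: ✓ → 447
call_id=404: ✓ → 537
call_id=405: ✓ → 105
call_id=406: ✗
call_id=407: ✗
call_id=408: ✓ → 89
call_id=409: ✓ → 229
call_id=410: ✓ → 105
call_id=411: ✓ → 225
duration_s_sum = 552 + 447 + 537 + 105 + 89 + 229 + 105 + 225 = 2289

2289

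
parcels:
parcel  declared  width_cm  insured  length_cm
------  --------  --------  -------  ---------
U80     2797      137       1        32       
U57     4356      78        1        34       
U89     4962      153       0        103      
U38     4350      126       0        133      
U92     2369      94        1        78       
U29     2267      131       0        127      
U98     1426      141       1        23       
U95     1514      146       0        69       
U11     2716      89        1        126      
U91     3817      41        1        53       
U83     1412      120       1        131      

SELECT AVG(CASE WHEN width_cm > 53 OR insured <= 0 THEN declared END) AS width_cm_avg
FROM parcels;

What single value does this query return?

2816.9

parcel=U80: ✓ → 2797
parcel=U57: ✓ → 4356
parcel=U89: ✓ → 4962
parcel=U38: ✓ → 4350
parcel=U92: ✓ → 2369
parcel=U29: ✓ → 2267
parcel=U98: ✓ → 1426
parcel=U95: ✓ → 1514
parcel=U11: ✓ → 2716
parcel=U91: ✗
parcel=U83: ✓ → 1412
width_cm_avg = (2797 + 4356 + 4962 + 4350 + 2369 + 2267 + 1426 + 1514 + 2716 + 1412) / 10 = 2816.9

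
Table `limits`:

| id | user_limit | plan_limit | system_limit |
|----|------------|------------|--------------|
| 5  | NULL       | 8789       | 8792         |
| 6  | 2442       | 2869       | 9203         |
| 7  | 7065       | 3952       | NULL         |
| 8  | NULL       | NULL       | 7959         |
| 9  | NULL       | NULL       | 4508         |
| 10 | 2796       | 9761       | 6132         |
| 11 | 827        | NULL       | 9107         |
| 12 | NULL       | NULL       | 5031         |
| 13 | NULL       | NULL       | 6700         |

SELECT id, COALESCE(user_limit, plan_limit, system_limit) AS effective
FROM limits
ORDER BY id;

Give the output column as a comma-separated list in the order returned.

8789, 2442, 7065, 7959, 4508, 2796, 827, 5031, 6700

id=5: user_limit=NULL, plan_limit=8789 → 8789
id=6: user_limit=2442 → 2442
id=7: user_limit=7065 → 7065
id=8: user_limit=NULL, plan_limit=NULL, system_limit=7959 → 7959
id=9: user_limit=NULL, plan_limit=NULL, system_limit=4508 → 4508
id=10: user_limit=2796 → 2796
id=11: user_limit=827 → 827
id=12: user_limit=NULL, plan_limit=NULL, system_limit=5031 → 5031
id=13: user_limit=NULL, plan_limit=NULL, system_limit=6700 → 6700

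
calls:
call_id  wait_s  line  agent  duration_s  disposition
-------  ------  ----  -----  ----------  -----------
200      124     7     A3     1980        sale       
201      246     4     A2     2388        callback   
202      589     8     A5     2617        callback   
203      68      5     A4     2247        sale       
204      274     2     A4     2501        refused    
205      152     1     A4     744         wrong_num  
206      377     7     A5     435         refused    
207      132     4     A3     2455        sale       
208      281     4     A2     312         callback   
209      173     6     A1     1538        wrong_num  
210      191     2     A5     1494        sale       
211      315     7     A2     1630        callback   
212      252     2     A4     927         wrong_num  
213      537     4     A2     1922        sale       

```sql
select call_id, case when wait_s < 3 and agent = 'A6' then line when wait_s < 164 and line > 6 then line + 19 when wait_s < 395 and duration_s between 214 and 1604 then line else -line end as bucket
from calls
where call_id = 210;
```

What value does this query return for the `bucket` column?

2

call_id = 210: wait_s=191, line=2, agent=A5, duration_s=1494, disposition=sale.
wait_s < 3 and agent = 'A6' → false
wait_s < 164 and line > 6 → false
wait_s < 395 and duration_s between 214 and 1604 → true → 2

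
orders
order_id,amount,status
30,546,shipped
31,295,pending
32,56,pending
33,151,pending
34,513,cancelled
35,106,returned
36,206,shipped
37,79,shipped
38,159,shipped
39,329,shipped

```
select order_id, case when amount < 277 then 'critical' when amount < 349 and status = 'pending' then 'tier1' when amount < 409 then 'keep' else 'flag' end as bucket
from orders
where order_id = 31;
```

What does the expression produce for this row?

tier1

order_id = 31: amount=295, status=pending.
amount < 277 → false
amount < 349 and status = 'pending' → true → tier1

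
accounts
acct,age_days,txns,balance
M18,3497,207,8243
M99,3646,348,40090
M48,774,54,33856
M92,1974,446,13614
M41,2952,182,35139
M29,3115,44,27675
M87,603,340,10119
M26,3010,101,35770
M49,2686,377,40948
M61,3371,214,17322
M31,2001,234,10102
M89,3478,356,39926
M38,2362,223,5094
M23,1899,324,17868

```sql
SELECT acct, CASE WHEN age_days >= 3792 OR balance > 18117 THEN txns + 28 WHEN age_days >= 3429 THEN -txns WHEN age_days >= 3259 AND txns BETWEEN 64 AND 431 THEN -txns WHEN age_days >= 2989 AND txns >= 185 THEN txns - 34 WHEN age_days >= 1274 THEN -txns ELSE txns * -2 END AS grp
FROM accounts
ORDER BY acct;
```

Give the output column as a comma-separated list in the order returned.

-207, -324, 129, 72, -234, -223, 210, 82, 405, -214, -680, 384, -446, 376

acct=M18: age_days >= 3429 → -207
acct=M23: age_days >= 1274 → -324
acct=M26: age_days >= 3792 OR balance > 18117 → 129
acct=M29: age_days >= 3792 OR balance > 18117 → 72
acct=M31: age_days >= 1274 → -234
acct=M38: age_days >= 1274 → -223
acct=M41: age_days >= 3792 OR balance > 18117 → 210
acct=M48: age_days >= 3792 OR balance > 18117 → 82
acct=M49: age_days >= 3792 OR balance > 18117 → 405
acct=M61: age_days >= 3259 AND txns BETWEEN 64 AND 431 → -214
acct=M87: ELSE → -680
acct=M89: age_days >= 3792 OR balance > 18117 → 384
acct=M92: age_days >= 1274 → -446
acct=M99: age_days >= 3792 OR balance > 18117 → 376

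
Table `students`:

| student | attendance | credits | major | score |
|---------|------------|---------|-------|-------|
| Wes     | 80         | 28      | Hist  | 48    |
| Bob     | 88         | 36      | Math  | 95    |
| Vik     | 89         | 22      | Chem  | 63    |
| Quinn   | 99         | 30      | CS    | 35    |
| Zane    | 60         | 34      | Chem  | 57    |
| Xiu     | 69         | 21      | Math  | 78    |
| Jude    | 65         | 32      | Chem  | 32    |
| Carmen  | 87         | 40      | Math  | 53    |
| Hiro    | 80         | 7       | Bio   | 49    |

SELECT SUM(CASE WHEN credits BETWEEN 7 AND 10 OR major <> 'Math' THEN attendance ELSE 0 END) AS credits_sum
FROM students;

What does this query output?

student=Wes: ✓ → 80
student=Bob: ✗
student=Vik: ✓ → 89
student=Quinn: ✓ → 99
student=Zane: ✓ → 60
student=Xiu: ✗
student=Jude: ✓ → 65
student=Carmen: ✗
student=Hiro: ✓ → 80
credits_sum = 80 + 89 + 99 + 60 + 65 + 80 = 473

473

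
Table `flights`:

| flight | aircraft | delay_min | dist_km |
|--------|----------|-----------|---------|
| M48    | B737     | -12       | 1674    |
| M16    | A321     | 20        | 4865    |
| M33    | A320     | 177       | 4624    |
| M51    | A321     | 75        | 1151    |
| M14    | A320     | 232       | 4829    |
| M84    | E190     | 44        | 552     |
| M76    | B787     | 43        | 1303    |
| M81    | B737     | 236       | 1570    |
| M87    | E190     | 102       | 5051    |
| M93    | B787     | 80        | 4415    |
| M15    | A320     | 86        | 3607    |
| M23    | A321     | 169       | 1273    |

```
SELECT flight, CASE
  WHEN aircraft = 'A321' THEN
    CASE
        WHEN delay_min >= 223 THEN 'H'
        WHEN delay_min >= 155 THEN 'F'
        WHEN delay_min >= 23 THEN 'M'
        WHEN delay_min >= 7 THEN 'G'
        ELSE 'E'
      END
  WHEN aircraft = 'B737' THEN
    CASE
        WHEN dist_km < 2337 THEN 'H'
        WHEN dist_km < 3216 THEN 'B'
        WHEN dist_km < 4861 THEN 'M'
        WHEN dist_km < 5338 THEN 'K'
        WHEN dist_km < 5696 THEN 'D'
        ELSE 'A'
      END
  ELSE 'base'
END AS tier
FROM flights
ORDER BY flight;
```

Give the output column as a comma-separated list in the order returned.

flight=M14: aircraft='A320' → outer ELSE → base
flight=M15: aircraft='A320' → outer ELSE → base
flight=M16: aircraft='A321' → inner[delay_min >= 7] → G
flight=M23: aircraft='A321' → inner[delay_min >= 155] → F
flight=M33: aircraft='A320' → outer ELSE → base
flight=M48: aircraft='B737' → inner[dist_km < 2337] → H
flight=M51: aircraft='A321' → inner[delay_min >= 23] → M
flight=M76: aircraft='B787' → outer ELSE → base
flight=M81: aircraft='B737' → inner[dist_km < 2337] → H
flight=M84: aircraft='E190' → outer ELSE → base
flight=M87: aircraft='E190' → outer ELSE → base
flight=M93: aircraft='B787' → outer ELSE → base

base, base, G, F, base, H, M, base, H, base, base, base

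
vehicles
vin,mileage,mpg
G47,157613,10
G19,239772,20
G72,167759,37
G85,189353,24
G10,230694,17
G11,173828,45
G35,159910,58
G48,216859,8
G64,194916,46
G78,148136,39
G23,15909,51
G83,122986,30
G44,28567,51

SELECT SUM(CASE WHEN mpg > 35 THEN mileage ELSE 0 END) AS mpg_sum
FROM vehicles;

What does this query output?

vin=G47: ✗
vin=G19: ✗
vin=G72: ✓ → 167759
vin=G85: ✗
vin=G10: ✗
vin=G11: ✓ → 173828
vin=G35: ✓ → 159910
vin=G48: ✗
vin=G64: ✓ → 194916
vin=G78: ✓ → 148136
vin=G23: ✓ → 15909
vin=G83: ✗
vin=G44: ✓ → 28567
mpg_sum = 167759 + 173828 + 159910 + 194916 + 148136 + 15909 + 28567 = 889025

889025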